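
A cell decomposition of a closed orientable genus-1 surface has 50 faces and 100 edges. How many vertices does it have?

For a closed orientable surface of genus 1, χ = 2 − 2·1 = 0.
V = 0 + E − F = 0 + 100 − 50 = 50.

50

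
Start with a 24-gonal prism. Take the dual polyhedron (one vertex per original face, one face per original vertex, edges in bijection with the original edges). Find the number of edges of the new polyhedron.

The base solid has V = 48, E = 72, F = 26.
The dual swaps V and F and preserves E: V′ = F = 26, E′ = E = 72, F′ = V = 48.

72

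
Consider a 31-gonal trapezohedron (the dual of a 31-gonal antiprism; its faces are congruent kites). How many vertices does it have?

64

The n-trapezohedron (dual of the n-antiprism) has V = 2·31 + 2 = 64, E = 4·31 = 124, F = 2·31 = 62.
Check: V − E + F = 64 − 124 + 62 = 2.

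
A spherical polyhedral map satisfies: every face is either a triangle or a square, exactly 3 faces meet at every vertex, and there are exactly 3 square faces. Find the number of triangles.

2

Let x be the number of triangles; then F = 3 + x.
Edge–face incidences: 2E = 4·3 + 3·x = 12 + 3x.
Every vertex has degree 3, so 3V = 2E.
Euler: V − E + F = 2 ⇒ (2E)/3 − E + (3 + x) = 2.
Multiply by 6: 2·(2E) − 3·(2E) + 6·(3 + x) = 12, i.e. 18 + 6x − (12 + 3x) = 12.
Collecting terms: 3x + 6 = 12, so 3x = 6, so x = 2.
Then 2E = 12 + 3·2 = 18, so E = 9, V = 2E/3 = 6, F = 3 + 2 = 5.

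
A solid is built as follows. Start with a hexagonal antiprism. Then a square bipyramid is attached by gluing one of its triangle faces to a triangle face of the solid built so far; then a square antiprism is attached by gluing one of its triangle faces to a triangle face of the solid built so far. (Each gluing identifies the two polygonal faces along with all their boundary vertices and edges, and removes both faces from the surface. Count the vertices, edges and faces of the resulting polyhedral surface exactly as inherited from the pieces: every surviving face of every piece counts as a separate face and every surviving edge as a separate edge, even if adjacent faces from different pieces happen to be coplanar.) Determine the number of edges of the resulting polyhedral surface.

A hexagonal antiprism: V=12, E=24, F=14.
Attach a square bipyramid (V=6, E=12, F=8) along a 3-gon: merge 3 vertices and 3 edges, delete both glued faces → V=15, E=33, F=20.
Attach a square antiprism (V=8, E=16, F=10) along a 3-gon: merge 3 vertices and 3 edges, delete both glued faces → V=20, E=46, F=28.
Check: V − E + F = 20 − 46 + 28 = 2.

46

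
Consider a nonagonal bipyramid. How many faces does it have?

18

A bipyramid over an n-gon has 2n triangular faces and n + 2 vertices: V = 9 + 2 = 11, E = 3·9 = 27, F = 2·9 = 18.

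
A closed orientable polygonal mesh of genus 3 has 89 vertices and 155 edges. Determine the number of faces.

For a closed orientable surface of genus 3, χ = 2 − 2·3 = -4.
F = -4 − V + E = -4 − 89 + 155 = 62.

62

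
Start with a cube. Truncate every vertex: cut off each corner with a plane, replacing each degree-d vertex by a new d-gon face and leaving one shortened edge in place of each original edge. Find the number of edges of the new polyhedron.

The base solid has V = 8, E = 12, F = 6.
Truncation replaces each original edge-end by a new vertex, so V′ = 2E = 24.
Each original edge survives, and each old vertex of degree d contributes d new edges; summing degrees gives Σd = 2E, so E′ = E + 2E = 3E = 36.
Each original face survives and each original vertex becomes one new face: F′ = F + V = 14.

36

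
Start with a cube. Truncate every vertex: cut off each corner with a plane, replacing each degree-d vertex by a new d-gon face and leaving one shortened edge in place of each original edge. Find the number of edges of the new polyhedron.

36

The base solid has V = 8, E = 12, F = 6.
Truncation replaces each original edge-end by a new vertex, so V′ = 2E = 24.
Each original edge survives, and each old vertex of degree d contributes d new edges; summing degrees gives Σd = 2E, so E′ = E + 2E = 3E = 36.
Each original face survives and each original vertex becomes one new face: F′ = F + V = 14.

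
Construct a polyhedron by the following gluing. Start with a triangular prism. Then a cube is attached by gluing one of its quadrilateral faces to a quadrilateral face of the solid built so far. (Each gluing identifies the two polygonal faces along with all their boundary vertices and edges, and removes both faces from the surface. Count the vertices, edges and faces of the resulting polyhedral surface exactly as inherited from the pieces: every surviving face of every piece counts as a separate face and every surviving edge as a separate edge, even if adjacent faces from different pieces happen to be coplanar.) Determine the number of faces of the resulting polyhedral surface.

A triangular prism: V=6, E=9, F=5.
Attach a cube (V=8, E=12, F=6) along a 4-gon: merge 4 vertices and 4 edges, delete both glued faces → V=10, E=17, F=9.
Check: V − E + F = 10 − 17 + 9 = 2.

9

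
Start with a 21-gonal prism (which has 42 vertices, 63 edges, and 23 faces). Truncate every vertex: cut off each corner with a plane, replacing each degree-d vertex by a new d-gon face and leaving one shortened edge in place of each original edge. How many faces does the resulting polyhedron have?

65

Truncation replaces each original edge-end by a new vertex, so V′ = 2E = 126.
Each original edge survives, and each old vertex of degree d contributes d new edges; summing degrees gives Σd = 2E, so E′ = E + 2E = 3E = 189.
Each original face survives and each original vertex becomes one new face: F′ = F + V = 65.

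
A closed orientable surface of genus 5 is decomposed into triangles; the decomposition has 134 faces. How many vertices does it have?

χ = 2 − 2·5 = -8, and every face is a triangle so 3F = 2E.
E = 3·134/2 = 201. Then V = -8 + E − F = -8 + 201 − 134 = 59.

59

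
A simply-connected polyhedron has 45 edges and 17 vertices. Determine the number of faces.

30

Here V − E + F = 2.
F = 2 − V + E = 2 − 17 + 45 = 30.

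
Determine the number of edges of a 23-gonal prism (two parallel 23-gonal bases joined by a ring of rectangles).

A prism on an n-gon has two n-gon bases and n rectangular sides: V = 2·23 = 46, E = 3·23 = 69, F = 23 + 2 = 25.
Check: V − E + F = 46 − 69 + 25 = 2.

69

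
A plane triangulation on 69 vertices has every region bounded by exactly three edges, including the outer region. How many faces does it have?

In a plane triangulation 3F = 2E and V − E + F = 2, so F = 2V − 4 = 2·69 − 4 = 134.

134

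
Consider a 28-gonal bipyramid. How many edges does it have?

84

A bipyramid over an n-gon has 2n triangular faces and n + 2 vertices: V = 28 + 2 = 30, E = 3·28 = 84, F = 2·28 = 56.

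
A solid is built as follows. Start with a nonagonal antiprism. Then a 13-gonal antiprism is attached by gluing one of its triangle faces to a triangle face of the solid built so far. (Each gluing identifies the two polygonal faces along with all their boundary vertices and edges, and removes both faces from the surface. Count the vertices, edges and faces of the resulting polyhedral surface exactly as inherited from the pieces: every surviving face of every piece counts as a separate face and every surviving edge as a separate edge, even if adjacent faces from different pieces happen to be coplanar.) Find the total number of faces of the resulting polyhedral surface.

A nonagonal antiprism: V=18, E=36, F=20.
Attach a 13-gonal antiprism (V=26, E=52, F=28) along a 3-gon: merge 3 vertices and 3 edges, delete both glued faces → V=41, E=85, F=46.
Check: V − E + F = 41 − 85 + 46 = 2.

46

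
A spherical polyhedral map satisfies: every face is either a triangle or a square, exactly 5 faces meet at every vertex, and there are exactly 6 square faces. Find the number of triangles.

32

Let x be the number of triangles; then F = 6 + x.
Edge–face incidences: 2E = 4·6 + 3·x = 24 + 3x.
Every vertex has degree 5, so 5V = 2E.
Euler: V − E + F = 2 ⇒ (2E)/5 − E + (6 + x) = 2.
Multiply by 10: 2·(2E) − 5·(2E) + 10·(6 + x) = 20, i.e. 60 + 10x − 3·(24 + 3x) = 20.
Collecting terms: x − 12 = 20, so x = 32.
Then 2E = 24 + 3·32 = 120, so E = 60, V = 2E/5 = 24, F = 6 + 32 = 38.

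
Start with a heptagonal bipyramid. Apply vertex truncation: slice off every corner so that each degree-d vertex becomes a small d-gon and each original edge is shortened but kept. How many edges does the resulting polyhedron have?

63

The base solid has V = 9, E = 21, F = 14.
Truncation replaces each original edge-end by a new vertex, so V′ = 2E = 42.
Each original edge survives, and each old vertex of degree d contributes d new edges; summing degrees gives Σd = 2E, so E′ = E + 2E = 3E = 63.
Each original face survives and each original vertex becomes one new face: F′ = F + V = 23.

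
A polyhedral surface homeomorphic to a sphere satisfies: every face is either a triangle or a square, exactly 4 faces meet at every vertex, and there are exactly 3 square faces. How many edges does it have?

Let x be the number of triangles; then F = 3 + x.
Edge–face incidences: 2E = 4·3 + 3·x = 12 + 3x.
Every vertex has degree 4, so 4V = 2E.
Euler: V − E + F = 2 ⇒ (2E)/4 − E + (3 + x) = 2.
Multiply by 8: 2·(2E) − 4·(2E) + 8·(3 + x) = 16, i.e. 24 + 8x − 2·(12 + 3x) = 16.
Collecting terms: 2x = 16, so x = 8.
Then 2E = 12 + 3·8 = 36, so E = 18, V = 2E/4 = 9, F = 3 + 8 = 11.

18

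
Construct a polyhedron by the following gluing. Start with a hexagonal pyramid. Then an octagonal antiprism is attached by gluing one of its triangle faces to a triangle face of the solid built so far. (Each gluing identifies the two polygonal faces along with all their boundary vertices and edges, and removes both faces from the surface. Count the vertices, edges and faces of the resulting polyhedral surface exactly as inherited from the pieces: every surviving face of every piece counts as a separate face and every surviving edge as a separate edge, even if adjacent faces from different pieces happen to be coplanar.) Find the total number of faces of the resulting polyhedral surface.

A hexagonal pyramid: V=7, E=12, F=7.
Attach an octagonal antiprism (V=16, E=32, F=18) along a 3-gon: merge 3 vertices and 3 edges, delete both glued faces → V=20, E=41, F=23.
Check: V − E + F = 20 − 41 + 23 = 2.

23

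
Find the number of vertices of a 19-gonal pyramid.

A pyramid on an n-gon base has one n-gon and n triangles: V = 19 + 1 = 20, E = 2·19 = 38, F = 19 + 1 = 20.

20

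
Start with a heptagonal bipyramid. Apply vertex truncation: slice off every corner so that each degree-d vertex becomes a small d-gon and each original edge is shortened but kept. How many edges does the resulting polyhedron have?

The base solid has V = 9, E = 21, F = 14.
Truncation replaces each original edge-end by a new vertex, so V′ = 2E = 42.
Each original edge survives, and each old vertex of degree d contributes d new edges; summing degrees gives Σd = 2E, so E′ = E + 2E = 3E = 63.
Each original face survives and each original vertex becomes one new face: F′ = F + V = 23.

63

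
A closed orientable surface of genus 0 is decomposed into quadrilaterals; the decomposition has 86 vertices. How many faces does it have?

84

χ = 2 − 2·0 = 2, and every face is a square so 4F = 2E.
V − E + F = 2 with E = 4F/2 gives 86 − (4/2 − 1)·F = 2, so F = 84 and E = 168.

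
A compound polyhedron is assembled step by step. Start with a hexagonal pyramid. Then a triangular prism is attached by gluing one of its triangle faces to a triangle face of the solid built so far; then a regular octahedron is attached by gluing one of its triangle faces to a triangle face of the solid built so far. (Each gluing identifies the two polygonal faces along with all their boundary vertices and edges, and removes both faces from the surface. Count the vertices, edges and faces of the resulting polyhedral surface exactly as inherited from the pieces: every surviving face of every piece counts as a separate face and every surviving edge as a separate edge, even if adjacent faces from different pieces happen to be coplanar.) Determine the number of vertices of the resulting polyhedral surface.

13

A hexagonal pyramid: V=7, E=12, F=7.
Attach a triangular prism (V=6, E=9, F=5) along a 3-gon: merge 3 vertices and 3 edges, delete both glued faces → V=10, E=18, F=10.
Attach a regular octahedron (V=6, E=12, F=8) along a 3-gon: merge 3 vertices and 3 edges, delete both glued faces → V=13, E=27, F=16.
Check: V − E + F = 13 − 27 + 16 = 2.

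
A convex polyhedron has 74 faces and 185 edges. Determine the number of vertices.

Here V − E + F = 2.
V = 2 + E − F = 2 + 185 − 74 = 113.

113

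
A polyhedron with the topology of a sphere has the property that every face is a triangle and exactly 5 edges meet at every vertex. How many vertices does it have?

12

Each face has 3 edges and each edge borders two faces, so 2E = 3F.
Each vertex has degree 5, so 5V = 2E and hence V = 3F/5.
Euler: V − E + F = 2 ⇒ (3F/5) − (3F/2) + F = 2.
Multiply by 10: (6 − 15 + 10)F = 20, i.e. 1F = 20.
So F = 20, E = 3·20/2 = 30, V = 3·20/5 = 12.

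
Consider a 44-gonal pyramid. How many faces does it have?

45

A pyramid on an n-gon base has one n-gon and n triangles: V = 44 + 1 = 45, E = 2·44 = 88, F = 44 + 1 = 45.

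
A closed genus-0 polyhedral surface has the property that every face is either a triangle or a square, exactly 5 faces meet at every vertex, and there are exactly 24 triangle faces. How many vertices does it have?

Let x be the number of squares; then F = 24 + x.
Edge–face incidences: 2E = 3·24 + 4·x = 72 + 4x.
Every vertex has degree 5, so 5V = 2E.
Euler: V − E + F = 2 ⇒ (2E)/5 − E + (24 + x) = 2.
Multiply by 10: 2·(2E) − 5·(2E) + 10·(24 + x) = 20, i.e. 240 + 10x − 3·(72 + 4x) = 20.
Collecting terms: −2x + 24 = 20, so −2x = −4, so x = 2.
Then 2E = 72 + 4·2 = 80, so E = 40, V = 2E/5 = 16, F = 24 + 2 = 26.

16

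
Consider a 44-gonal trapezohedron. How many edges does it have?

176

The n-trapezohedron (dual of the n-antiprism) has V = 2·44 + 2 = 90, E = 4·44 = 176, F = 2·44 = 88.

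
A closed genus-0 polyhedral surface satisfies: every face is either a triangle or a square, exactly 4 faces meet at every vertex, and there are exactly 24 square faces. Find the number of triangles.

8

Let x be the number of triangles; then F = 24 + x.
Edge–face incidences: 2E = 4·24 + 3·x = 96 + 3x.
Every vertex has degree 4, so 4V = 2E.
Euler: V − E + F = 2 ⇒ (2E)/4 − E + (24 + x) = 2.
Multiply by 8: 2·(2E) − 4·(2E) + 8·(24 + x) = 16, i.e. 192 + 8x − 2·(96 + 3x) = 16.
Collecting terms: 2x = 16, so x = 8.
Then 2E = 96 + 3·8 = 120, so E = 60, V = 2E/4 = 30, F = 24 + 8 = 32.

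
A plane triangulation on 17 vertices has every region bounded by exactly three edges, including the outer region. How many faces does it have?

30

In a plane triangulation 3F = 2E and V − E + F = 2, so F = 2V − 4 = 2·17 − 4 = 30.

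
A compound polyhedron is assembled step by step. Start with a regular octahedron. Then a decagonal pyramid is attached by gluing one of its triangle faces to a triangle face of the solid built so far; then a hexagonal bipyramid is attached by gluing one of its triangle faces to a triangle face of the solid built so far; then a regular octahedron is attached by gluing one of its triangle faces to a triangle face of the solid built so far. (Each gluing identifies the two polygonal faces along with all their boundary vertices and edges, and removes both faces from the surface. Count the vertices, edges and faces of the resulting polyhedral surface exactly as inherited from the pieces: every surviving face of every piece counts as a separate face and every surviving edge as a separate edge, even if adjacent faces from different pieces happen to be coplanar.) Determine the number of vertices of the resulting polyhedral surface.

A regular octahedron: V=6, E=12, F=8.
Attach a decagonal pyramid (V=11, E=20, F=11) along a 3-gon: merge 3 vertices and 3 edges, delete both glued faces → V=14, E=29, F=17.
Attach a hexagonal bipyramid (V=8, E=18, F=12) along a 3-gon: merge 3 vertices and 3 edges, delete both glued faces → V=19, E=44, F=27.
Attach a regular octahedron (V=6, E=12, F=8) along a 3-gon: merge 3 vertices and 3 edges, delete both glued faces → V=22, E=53, F=33.
Check: V − E + F = 22 − 53 + 33 = 2.

22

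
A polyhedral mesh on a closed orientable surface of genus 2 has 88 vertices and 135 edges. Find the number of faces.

45

For a closed orientable surface of genus 2, χ = 2 − 2·2 = -2.
F = -2 − V + E = -2 − 88 + 135 = 45.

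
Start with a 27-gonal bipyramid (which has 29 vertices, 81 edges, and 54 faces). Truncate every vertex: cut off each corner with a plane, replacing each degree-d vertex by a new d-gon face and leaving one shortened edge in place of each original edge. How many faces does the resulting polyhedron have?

Truncation replaces each original edge-end by a new vertex, so V′ = 2E = 162.
Each original edge survives, and each old vertex of degree d contributes d new edges; summing degrees gives Σd = 2E, so E′ = E + 2E = 3E = 243.
Each original face survives and each original vertex becomes one new face: F′ = F + V = 83.

83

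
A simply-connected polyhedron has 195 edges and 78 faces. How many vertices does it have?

Here V − E + F = 2.
V = 2 + E − F = 2 + 195 − 78 = 119.

119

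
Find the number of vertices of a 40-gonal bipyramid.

42

A bipyramid over an n-gon has 2n triangular faces and n + 2 vertices: V = 40 + 2 = 42, E = 3·40 = 120, F = 2·40 = 80.
Check: V − E + F = 42 − 120 + 80 = 2.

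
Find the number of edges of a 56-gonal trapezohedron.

The n-trapezohedron (dual of the n-antiprism) has V = 2·56 + 2 = 114, E = 4·56 = 224, F = 2·56 = 112.

224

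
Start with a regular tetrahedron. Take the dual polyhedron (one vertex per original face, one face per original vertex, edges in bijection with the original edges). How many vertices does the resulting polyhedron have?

The base solid has V = 4, E = 6, F = 4.
The dual swaps V and F and preserves E: V′ = F = 4, E′ = E = 6, F′ = V = 4.

4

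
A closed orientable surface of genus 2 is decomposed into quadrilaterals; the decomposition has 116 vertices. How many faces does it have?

χ = 2 − 2·2 = -2, and every face is a square so 4F = 2E.
V − E + F = -2 with E = 4F/2 gives 116 − (4/2 − 1)·F = -2, so F = 118 and E = 236.

118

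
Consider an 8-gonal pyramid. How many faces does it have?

9

A pyramid on an n-gon base has one n-gon and n triangles: V = 8 + 1 = 9, E = 2·8 = 16, F = 8 + 1 = 9.
Check: V − E + F = 9 − 16 + 9 = 2.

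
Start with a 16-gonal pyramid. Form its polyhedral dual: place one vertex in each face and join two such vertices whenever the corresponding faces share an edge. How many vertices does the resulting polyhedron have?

The base solid has V = 17, E = 32, F = 17.
The dual swaps V and F and preserves E: V′ = F = 17, E′ = E = 32, F′ = V = 17.

17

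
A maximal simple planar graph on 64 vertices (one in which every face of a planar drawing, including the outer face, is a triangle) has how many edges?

186

In a plane triangulation 3F = 2E and V − E + F = 2, so E = 3V − 6 = 3·64 − 6 = 186.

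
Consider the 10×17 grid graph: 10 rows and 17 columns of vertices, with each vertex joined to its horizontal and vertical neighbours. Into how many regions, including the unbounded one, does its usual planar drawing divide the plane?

The grid has V = 10·17 = 170 vertices and E = 10·16 + 17·9 = 313 edges.
F = 2 − V + E = 2 − 170 + 313 = 145.

145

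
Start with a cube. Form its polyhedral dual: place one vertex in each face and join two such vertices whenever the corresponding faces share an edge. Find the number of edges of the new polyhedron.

12

The base solid has V = 8, E = 12, F = 6.
The dual swaps V and F and preserves E: V′ = F = 6, E′ = E = 12, F′ = V = 8.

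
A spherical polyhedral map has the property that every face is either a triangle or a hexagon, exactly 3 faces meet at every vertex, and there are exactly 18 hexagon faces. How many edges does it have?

60

Let x be the number of triangles; then F = 18 + x.
Edge–face incidences: 2E = 6·18 + 3·x = 108 + 3x.
Every vertex has degree 3, so 3V = 2E.
Euler: V − E + F = 2 ⇒ (2E)/3 − E + (18 + x) = 2.
Multiply by 6: 2·(2E) − 3·(2E) + 6·(18 + x) = 12, i.e. 108 + 6x − (108 + 3x) = 12.
Collecting terms: 3x = 12, so x = 4.
Then 2E = 108 + 3·4 = 120, so E = 60, V = 2E/3 = 40, F = 18 + 4 = 22.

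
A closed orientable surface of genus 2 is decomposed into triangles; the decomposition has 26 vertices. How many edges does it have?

χ = 2 − 2·2 = -2, and every face is a triangle so 3F = 2E.
V − E + F = -2 with E = 3F/2 gives 26 − (3/2 − 1)·F = -2, so F = 56 and E = 84.

84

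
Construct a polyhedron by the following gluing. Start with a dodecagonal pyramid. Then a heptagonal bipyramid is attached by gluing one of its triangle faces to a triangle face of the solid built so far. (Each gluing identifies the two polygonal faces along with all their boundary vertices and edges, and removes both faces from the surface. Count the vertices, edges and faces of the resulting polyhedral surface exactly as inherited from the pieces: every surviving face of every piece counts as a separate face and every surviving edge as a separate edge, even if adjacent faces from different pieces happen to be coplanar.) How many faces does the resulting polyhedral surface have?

A dodecagonal pyramid: V=13, E=24, F=13.
Attach a heptagonal bipyramid (V=9, E=21, F=14) along a 3-gon: merge 3 vertices and 3 edges, delete both glued faces → V=19, E=42, F=25.
Check: V − E + F = 19 − 42 + 25 = 2.

25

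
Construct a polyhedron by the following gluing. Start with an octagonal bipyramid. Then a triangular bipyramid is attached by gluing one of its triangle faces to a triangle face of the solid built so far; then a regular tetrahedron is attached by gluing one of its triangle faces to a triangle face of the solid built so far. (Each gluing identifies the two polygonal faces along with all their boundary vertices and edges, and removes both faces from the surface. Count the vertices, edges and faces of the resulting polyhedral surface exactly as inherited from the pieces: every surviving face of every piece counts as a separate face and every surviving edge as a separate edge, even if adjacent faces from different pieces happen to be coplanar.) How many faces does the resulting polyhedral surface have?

An octagonal bipyramid: V=10, E=24, F=16.
Attach a triangular bipyramid (V=5, E=9, F=6) along a 3-gon: merge 3 vertices and 3 edges, delete both glued faces → V=12, E=30, F=20.
Attach a regular tetrahedron (V=4, E=6, F=4) along a 3-gon: merge 3 vertices and 3 edges, delete both glued faces → V=13, E=33, F=22.
Check: V − E + F = 13 − 33 + 22 = 2.

22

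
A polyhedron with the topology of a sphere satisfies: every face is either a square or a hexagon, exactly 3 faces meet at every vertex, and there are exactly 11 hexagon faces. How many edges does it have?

45

Let x be the number of squares; then F = 11 + x.
Edge–face incidences: 2E = 6·11 + 4·x = 66 + 4x.
Every vertex has degree 3, so 3V = 2E.
Euler: V − E + F = 2 ⇒ (2E)/3 − E + (11 + x) = 2.
Multiply by 6: 2·(2E) − 3·(2E) + 6·(11 + x) = 12, i.e. 66 + 6x − (66 + 4x) = 12.
Collecting terms: 2x = 12, so x = 6.
Then 2E = 66 + 4·6 = 90, so E = 45, V = 2E/3 = 30, F = 11 + 6 = 17.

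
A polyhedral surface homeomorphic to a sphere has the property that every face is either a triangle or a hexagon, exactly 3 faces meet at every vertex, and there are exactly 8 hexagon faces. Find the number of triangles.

Let x be the number of triangles; then F = 8 + x.
Edge–face incidences: 2E = 6·8 + 3·x = 48 + 3x.
Every vertex has degree 3, so 3V = 2E.
Euler: V − E + F = 2 ⇒ (2E)/3 − E + (8 + x) = 2.
Multiply by 6: 2·(2E) − 3·(2E) + 6·(8 + x) = 12, i.e. 48 + 6x − (48 + 3x) = 12.
Collecting terms: 3x = 12, so x = 4.
Then 2E = 48 + 3·4 = 60, so E = 30, V = 2E/3 = 20, F = 8 + 4 = 12.

4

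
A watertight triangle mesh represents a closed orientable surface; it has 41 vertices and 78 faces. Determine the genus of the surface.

Every face is a triangle, so 2E = 3·78 = 234, giving E = 117.
χ = V − E + F = 41 − 117 + 78 = 2.
For a closed orientable surface χ = 2 − 2g, so g = (2 − (2))/2 = 0.

0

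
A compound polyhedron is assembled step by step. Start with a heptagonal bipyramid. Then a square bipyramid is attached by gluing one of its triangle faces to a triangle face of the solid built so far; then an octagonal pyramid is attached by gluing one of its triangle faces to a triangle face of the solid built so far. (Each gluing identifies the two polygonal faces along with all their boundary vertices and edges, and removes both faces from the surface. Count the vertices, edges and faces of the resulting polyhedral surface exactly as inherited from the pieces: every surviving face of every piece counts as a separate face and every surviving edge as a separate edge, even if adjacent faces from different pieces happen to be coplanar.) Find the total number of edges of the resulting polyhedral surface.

A heptagonal bipyramid: V=9, E=21, F=14.
Attach a square bipyramid (V=6, E=12, F=8) along a 3-gon: merge 3 vertices and 3 edges, delete both glued faces → V=12, E=30, F=20.
Attach an octagonal pyramid (V=9, E=16, F=9) along a 3-gon: merge 3 vertices and 3 edges, delete both glued faces → V=18, E=43, F=27.
Check: V − E + F = 18 − 43 + 27 = 2.

43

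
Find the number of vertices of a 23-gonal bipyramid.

25

A bipyramid over an n-gon has 2n triangular faces and n + 2 vertices: V = 23 + 2 = 25, E = 3·23 = 69, F = 2·23 = 46.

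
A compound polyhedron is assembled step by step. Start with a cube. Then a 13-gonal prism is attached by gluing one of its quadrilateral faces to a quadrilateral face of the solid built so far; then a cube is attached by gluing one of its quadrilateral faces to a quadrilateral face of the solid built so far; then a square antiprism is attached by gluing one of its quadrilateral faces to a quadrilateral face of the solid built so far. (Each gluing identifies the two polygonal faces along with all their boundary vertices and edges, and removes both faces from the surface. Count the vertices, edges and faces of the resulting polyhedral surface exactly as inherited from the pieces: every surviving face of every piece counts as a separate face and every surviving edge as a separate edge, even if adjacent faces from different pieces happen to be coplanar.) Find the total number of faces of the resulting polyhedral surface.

A cube: V=8, E=12, F=6.
Attach a 13-gonal prism (V=26, E=39, F=15) along a 4-gon: merge 4 vertices and 4 edges, delete both glued faces → V=30, E=47, F=19.
Attach a cube (V=8, E=12, F=6) along a 4-gon: merge 4 vertices and 4 edges, delete both glued faces → V=34, E=55, F=23.
Attach a square antiprism (V=8, E=16, F=10) along a 4-gon: merge 4 vertices and 4 edges, delete both glued faces → V=38, E=67, F=31.
Check: V − E + F = 38 − 67 + 31 = 2.

31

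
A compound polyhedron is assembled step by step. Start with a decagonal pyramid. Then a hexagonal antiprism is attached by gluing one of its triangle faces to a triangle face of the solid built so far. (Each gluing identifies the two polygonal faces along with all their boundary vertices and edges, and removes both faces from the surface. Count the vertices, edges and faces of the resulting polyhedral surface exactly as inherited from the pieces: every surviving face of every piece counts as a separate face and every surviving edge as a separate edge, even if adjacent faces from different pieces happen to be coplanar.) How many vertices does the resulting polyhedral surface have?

20

A decagonal pyramid: V=11, E=20, F=11.
Attach a hexagonal antiprism (V=12, E=24, F=14) along a 3-gon: merge 3 vertices and 3 edges, delete both glued faces → V=20, E=41, F=23.
Check: V − E + F = 20 − 41 + 23 = 2.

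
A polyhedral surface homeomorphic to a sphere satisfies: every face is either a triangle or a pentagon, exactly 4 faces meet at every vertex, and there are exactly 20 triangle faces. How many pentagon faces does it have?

12

Let x be the number of pentagons; then F = 20 + x.
Edge–face incidences: 2E = 3·20 + 5·x = 60 + 5x.
Every vertex has degree 4, so 4V = 2E.
Euler: V − E + F = 2 ⇒ (2E)/4 − E + (20 + x) = 2.
Multiply by 8: 2·(2E) − 4·(2E) + 8·(20 + x) = 16, i.e. 160 + 8x − 2·(60 + 5x) = 16.
Collecting terms: −2x + 40 = 16, so −2x = −24, so x = 12.
Then 2E = 60 + 5·12 = 120, so E = 60, V = 2E/4 = 30, F = 20 + 12 = 32.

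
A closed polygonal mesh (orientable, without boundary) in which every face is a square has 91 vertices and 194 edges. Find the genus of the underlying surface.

4

Every face is a square and each edge borders two faces, so 4F = 2·194, giving F = 97.
χ = V − E + F = 91 − 194 + 97 = -6.
For a closed orientable surface χ = 2 − 2g, so g = (2 − (-6))/2 = 4.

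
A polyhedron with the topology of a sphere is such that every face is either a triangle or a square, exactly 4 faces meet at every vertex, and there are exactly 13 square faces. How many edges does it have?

38

Let x be the number of triangles; then F = 13 + x.
Edge–face incidences: 2E = 4·13 + 3·x = 52 + 3x.
Every vertex has degree 4, so 4V = 2E.
Euler: V − E + F = 2 ⇒ (2E)/4 − E + (13 + x) = 2.
Multiply by 8: 2·(2E) − 4·(2E) + 8·(13 + x) = 16, i.e. 104 + 8x − 2·(52 + 3x) = 16.
Collecting terms: 2x = 16, so x = 8.
Then 2E = 52 + 3·8 = 76, so E = 38, V = 2E/4 = 19, F = 13 + 8 = 21.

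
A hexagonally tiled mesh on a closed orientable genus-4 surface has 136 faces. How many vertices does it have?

266

χ = 2 − 2·4 = -6, and every face is a hexagon so 6F = 2E.
E = 6·136/2 = 408. Then V = -6 + E − F = -6 + 408 − 136 = 266.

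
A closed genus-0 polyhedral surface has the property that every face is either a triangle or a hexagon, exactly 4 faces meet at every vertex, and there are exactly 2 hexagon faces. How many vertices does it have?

Let x be the number of triangles; then F = 2 + x.
Edge–face incidences: 2E = 6·2 + 3·x = 12 + 3x.
Every vertex has degree 4, so 4V = 2E.
Euler: V − E + F = 2 ⇒ (2E)/4 − E + (2 + x) = 2.
Multiply by 8: 2·(2E) − 4·(2E) + 8·(2 + x) = 16, i.e. 16 + 8x − 2·(12 + 3x) = 16.
Collecting terms: 2x − 8 = 16, so 2x = 24, so x = 12.
Then 2E = 12 + 3·12 = 48, so E = 24, V = 2E/4 = 12, F = 2 + 12 = 14.

12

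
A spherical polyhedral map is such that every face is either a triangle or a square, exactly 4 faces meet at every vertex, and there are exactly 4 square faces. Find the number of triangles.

8

Let x be the number of triangles; then F = 4 + x.
Edge–face incidences: 2E = 4·4 + 3·x = 16 + 3x.
Every vertex has degree 4, so 4V = 2E.
Euler: V − E + F = 2 ⇒ (2E)/4 − E + (4 + x) = 2.
Multiply by 8: 2·(2E) − 4·(2E) + 8·(4 + x) = 16, i.e. 32 + 8x − 2·(16 + 3x) = 16.
Collecting terms: 2x = 16, so x = 8.
Then 2E = 16 + 3·8 = 40, so E = 20, V = 2E/4 = 10, F = 4 + 8 = 12.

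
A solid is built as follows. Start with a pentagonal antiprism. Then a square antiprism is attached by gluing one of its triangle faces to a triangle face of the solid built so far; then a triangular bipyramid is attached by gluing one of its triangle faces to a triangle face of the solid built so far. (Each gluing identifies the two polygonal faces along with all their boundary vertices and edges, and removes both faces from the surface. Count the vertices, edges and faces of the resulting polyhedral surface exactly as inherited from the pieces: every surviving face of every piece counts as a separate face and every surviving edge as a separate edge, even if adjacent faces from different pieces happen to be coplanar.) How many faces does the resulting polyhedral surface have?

24

A pentagonal antiprism: V=10, E=20, F=12.
Attach a square antiprism (V=8, E=16, F=10) along a 3-gon: merge 3 vertices and 3 edges, delete both glued faces → V=15, E=33, F=20.
Attach a triangular bipyramid (V=5, E=9, F=6) along a 3-gon: merge 3 vertices and 3 edges, delete both glued faces → V=17, E=39, F=24.
Check: V − E + F = 17 − 39 + 24 = 2.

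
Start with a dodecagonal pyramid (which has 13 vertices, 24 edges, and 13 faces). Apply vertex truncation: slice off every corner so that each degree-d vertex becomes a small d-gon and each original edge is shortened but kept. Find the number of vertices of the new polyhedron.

Truncation replaces each original edge-end by a new vertex, so V′ = 2E = 48.
Each original edge survives, and each old vertex of degree d contributes d new edges; summing degrees gives Σd = 2E, so E′ = E + 2E = 3E = 72.
Each original face survives and each original vertex becomes one new face: F′ = F + V = 26.

48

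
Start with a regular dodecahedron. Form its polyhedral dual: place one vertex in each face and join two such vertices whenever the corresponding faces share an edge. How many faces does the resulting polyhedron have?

The base solid has V = 20, E = 30, F = 12.
The dual swaps V and F and preserves E: V′ = F = 12, E′ = E = 30, F′ = V = 20.

20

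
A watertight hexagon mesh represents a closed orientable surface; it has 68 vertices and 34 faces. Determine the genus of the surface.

1

Every face is a hexagon, so 2E = 6·34 = 204, giving E = 102.
χ = V − E + F = 68 − 102 + 34 = 0.
For a closed orientable surface χ = 2 − 2g, so g = (2 − (0))/2 = 1.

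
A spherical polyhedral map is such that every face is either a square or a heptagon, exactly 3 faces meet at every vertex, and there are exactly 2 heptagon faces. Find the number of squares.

7

Let x be the number of squares; then F = 2 + x.
Edge–face incidences: 2E = 7·2 + 4·x = 14 + 4x.
Every vertex has degree 3, so 3V = 2E.
Euler: V − E + F = 2 ⇒ (2E)/3 − E + (2 + x) = 2.
Multiply by 6: 2·(2E) − 3·(2E) + 6·(2 + x) = 12, i.e. 12 + 6x − (14 + 4x) = 12.
Collecting terms: 2x − 2 = 12, so 2x = 14, so x = 7.
Then 2E = 14 + 4·7 = 42, so E = 21, V = 2E/3 = 14, F = 2 + 7 = 9.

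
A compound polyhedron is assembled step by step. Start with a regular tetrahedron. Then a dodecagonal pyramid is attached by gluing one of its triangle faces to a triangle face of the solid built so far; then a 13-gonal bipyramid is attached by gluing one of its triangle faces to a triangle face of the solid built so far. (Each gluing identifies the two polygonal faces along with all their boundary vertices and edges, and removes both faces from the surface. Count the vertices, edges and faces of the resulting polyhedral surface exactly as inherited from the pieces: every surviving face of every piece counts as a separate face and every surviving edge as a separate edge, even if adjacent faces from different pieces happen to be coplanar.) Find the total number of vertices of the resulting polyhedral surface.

A regular tetrahedron: V=4, E=6, F=4.
Attach a dodecagonal pyramid (V=13, E=24, F=13) along a 3-gon: merge 3 vertices and 3 edges, delete both glued faces → V=14, E=27, F=15.
Attach a 13-gonal bipyramid (V=15, E=39, F=26) along a 3-gon: merge 3 vertices and 3 edges, delete both glued faces → V=26, E=63, F=39.
Check: V − E + F = 26 − 63 + 39 = 2.

26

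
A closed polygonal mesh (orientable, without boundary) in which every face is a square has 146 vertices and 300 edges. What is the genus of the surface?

Every face is a square and each edge borders two faces, so 4F = 2·300, giving F = 150.
χ = V − E + F = 146 − 300 + 150 = -4.
For a closed orientable surface χ = 2 − 2g, so g = (2 − (-4))/2 = 3.

3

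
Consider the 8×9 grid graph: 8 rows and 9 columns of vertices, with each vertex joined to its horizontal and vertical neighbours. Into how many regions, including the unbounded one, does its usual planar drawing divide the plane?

57

The grid has V = 8·9 = 72 vertices and E = 8·8 + 9·7 = 127 edges.
F = 2 − V + E = 2 − 72 + 127 = 57.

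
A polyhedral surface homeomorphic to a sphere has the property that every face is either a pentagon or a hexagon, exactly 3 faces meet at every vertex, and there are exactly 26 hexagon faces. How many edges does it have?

108

Let x be the number of pentagons; then F = 26 + x.
Edge–face incidences: 2E = 6·26 + 5·x = 156 + 5x.
Every vertex has degree 3, so 3V = 2E.
Euler: V − E + F = 2 ⇒ (2E)/3 − E + (26 + x) = 2.
Multiply by 6: 2·(2E) − 3·(2E) + 6·(26 + x) = 12, i.e. 156 + 6x − (156 + 5x) = 12.
Collecting terms: x = 12.
Then 2E = 156 + 5·12 = 216, so E = 108, V = 2E/3 = 72, F = 26 + 12 = 38.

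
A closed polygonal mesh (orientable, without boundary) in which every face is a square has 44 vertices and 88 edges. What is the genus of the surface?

1

Every face is a square and each edge borders two faces, so 4F = 2·88, giving F = 44.
χ = V − E + F = 44 − 88 + 44 = 0.
For a closed orientable surface χ = 2 − 2g, so g = (2 − (0))/2 = 1.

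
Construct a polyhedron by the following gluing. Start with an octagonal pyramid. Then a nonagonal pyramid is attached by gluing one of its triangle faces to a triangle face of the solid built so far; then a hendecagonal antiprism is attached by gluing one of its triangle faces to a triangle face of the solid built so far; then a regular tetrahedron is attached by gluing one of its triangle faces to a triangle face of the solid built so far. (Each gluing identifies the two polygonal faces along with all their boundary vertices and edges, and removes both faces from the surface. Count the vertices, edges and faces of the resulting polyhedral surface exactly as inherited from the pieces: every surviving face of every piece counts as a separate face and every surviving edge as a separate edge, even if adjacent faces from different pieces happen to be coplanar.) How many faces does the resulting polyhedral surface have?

An octagonal pyramid: V=9, E=16, F=9.
Attach a nonagonal pyramid (V=10, E=18, F=10) along a 3-gon: merge 3 vertices and 3 edges, delete both glued faces → V=16, E=31, F=17.
Attach a hendecagonal antiprism (V=22, E=44, F=24) along a 3-gon: merge 3 vertices and 3 edges, delete both glued faces → V=35, E=72, F=39.
Attach a regular tetrahedron (V=4, E=6, F=4) along a 3-gon: merge 3 vertices and 3 edges, delete both glued faces → V=36, E=75, F=41.
Check: V − E + F = 36 − 75 + 41 = 2.

41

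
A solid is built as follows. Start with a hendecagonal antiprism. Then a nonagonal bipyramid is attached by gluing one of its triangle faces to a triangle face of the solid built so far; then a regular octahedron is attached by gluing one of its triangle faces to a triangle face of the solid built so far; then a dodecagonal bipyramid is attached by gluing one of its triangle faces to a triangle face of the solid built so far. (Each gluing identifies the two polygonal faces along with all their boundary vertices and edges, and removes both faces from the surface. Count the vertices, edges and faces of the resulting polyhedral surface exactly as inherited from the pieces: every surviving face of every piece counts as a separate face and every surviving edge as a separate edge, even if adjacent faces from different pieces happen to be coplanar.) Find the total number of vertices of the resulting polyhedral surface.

44

A hendecagonal antiprism: V=22, E=44, F=24.
Attach a nonagonal bipyramid (V=11, E=27, F=18) along a 3-gon: merge 3 vertices and 3 edges, delete both glued faces → V=30, E=68, F=40.
Attach a regular octahedron (V=6, E=12, F=8) along a 3-gon: merge 3 vertices and 3 edges, delete both glued faces → V=33, E=77, F=46.
Attach a dodecagonal bipyramid (V=14, E=36, F=24) along a 3-gon: merge 3 vertices and 3 edges, delete both glued faces → V=44, E=110, F=68.
Check: V − E + F = 44 − 110 + 68 = 2.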